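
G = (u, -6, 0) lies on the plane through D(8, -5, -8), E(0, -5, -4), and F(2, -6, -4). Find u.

Coplanarity requires DE · (DF × DG) = 0.
DE = (-8, 0, 4), DF = (-6, -1, 4); the triple product is linear in u with coefficient 4 and constant term 24.
Setting it to zero: u = -6.

-6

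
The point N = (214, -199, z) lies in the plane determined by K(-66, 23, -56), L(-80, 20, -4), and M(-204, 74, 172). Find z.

The plane through K, L, M has equation −3336x − 3984y − 1128z = 191712.
Substituting N: (-1128)z + (78912) = 191712, so z = -100.

-100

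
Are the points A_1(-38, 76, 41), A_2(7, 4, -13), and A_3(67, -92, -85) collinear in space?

Yes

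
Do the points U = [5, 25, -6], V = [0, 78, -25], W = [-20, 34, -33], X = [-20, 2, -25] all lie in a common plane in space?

A normal to the plane through U, V, W is n = UV × UW = (-1260, 340, 1280).
The plane has equation n·P = -5480. For X: n·X = -6120.
-6120 ≠ -5480, so X is off the plane.

No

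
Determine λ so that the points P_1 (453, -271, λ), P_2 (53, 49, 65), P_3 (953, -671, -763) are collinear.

-303

Collinearity requires P_1P_2 × P_1P_3 = 0; each component is linear in λ.
The x-component gives (-720)λ + (-218160) = 0, so λ = -303.
The remaining components then also vanish.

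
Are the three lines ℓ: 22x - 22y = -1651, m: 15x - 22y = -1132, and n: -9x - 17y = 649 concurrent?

No

The three lines meet at one point iff the augmented coefficient matrix [aᵢ bᵢ cᵢ] has rank < 3, i.e. its determinant vanishes.
Here the determinant is 453.
Nonzero, so no common point exists.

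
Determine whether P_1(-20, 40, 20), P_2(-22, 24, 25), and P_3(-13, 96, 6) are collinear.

P_1P_2 = (-2, -16, 5), P_1P_3 = (7, 56, -14).
P_1P_2 × P_1P_3 = (-56, 7, 0).
The cross product is nonzero, so the points do not lie on one line.

No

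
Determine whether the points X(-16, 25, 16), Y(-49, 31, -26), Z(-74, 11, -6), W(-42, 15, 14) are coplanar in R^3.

A normal to the plane through X, Y, Z is n = XY × XZ = (-720, 1710, 810).
The plane has equation n·P = 67230. For W: n·W = 67230.
Equal, so W lies in the plane and all four are coplanar.

Yes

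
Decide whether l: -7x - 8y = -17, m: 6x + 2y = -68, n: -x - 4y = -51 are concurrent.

Yes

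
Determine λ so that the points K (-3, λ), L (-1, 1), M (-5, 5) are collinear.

The three points are collinear iff det[KL; KM] = 0.
This determinant is linear in λ: (-4)λ + (12) = 0, so λ = 3.

3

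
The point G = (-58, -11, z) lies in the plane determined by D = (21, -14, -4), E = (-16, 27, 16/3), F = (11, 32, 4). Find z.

A normal to the plane is n = DE × DF = (-304/3, 608/3, -1292).
G lies in the plane iff n · DG = 0.
This gives (-1292)z + (10336/3) = 0, so z = 8/3.

8/3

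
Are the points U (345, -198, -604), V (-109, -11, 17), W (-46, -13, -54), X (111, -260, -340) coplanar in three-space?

No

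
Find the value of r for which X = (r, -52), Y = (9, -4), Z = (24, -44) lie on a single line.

Collinearity: (X − Y) must be parallel to (Z − Y) = (15, -40).
Cross-multiplying the components: (r − 9)·(-40) = (-48)·(15).
Solving gives r = 27.

27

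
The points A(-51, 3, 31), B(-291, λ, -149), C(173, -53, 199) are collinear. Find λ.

Direction AC = (224, -56, 168). From the x-coordinate of B, the parameter along the line is τ = (-291 − (-51))/224 = -15/14.
Then λ = 3 + (-15/14)·(-56) = 63.

63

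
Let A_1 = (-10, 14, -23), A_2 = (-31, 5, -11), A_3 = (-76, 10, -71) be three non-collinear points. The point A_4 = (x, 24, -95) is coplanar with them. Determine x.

-49

The plane through A_1, A_2, A_3 has equation 480x − 1800y − 510z = -18270.
Substituting A_4: (480)x + (5250) = -18270, so x = -49.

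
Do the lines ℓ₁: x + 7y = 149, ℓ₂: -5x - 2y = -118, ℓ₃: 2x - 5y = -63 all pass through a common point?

Yes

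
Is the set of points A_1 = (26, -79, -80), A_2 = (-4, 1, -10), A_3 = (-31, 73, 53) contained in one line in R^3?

Yes

A_1A_2 = (-30, 80, 70), A_1A_3 = (-57, 152, 133).
A_1A_2 × A_1A_3 = (0, 0, 0).
The cross product vanishes, so the three points are collinear.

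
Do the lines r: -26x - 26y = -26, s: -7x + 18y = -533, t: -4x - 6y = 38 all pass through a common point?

No

Intersecting r and s: solving the 2×2 system gives (x, y) = (551/25, -526/25).
Substitute into t: (-4)(551/25) + (-6)(-526/25) = 952/25.
But t requires 38 ≠ 952/25, so the three lines have no common point.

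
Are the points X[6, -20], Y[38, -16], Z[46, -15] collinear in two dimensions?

Yes

XY = (32, 4), XZ = (40, 5).
Checking proportionality: XZ = 5/4·XY, so the vectors are parallel and the points are collinear.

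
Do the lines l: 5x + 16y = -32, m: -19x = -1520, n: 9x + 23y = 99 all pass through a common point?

Yes

Lines aᵢx + bᵢy = cᵢ with pairwise distinct directions are concurrent exactly when det[aᵢ bᵢ cᵢ] = 0.
Here the determinant is 0.
It vanishes, so the lines are concurrent at (80, -27).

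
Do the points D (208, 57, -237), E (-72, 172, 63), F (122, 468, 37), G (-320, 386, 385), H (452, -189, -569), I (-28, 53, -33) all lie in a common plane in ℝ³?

The plane through D, E, F has normal n = DE × DF = (-91790, 50920, -105190) and equation n·P = 8740150.
Checking the remaining points: n·G = 8529770, n·H = 8740150, n·I = 8740150.
Since n·G = 8529770 ≠ 8740150, G is off the plane and the points are not all coplanar.

No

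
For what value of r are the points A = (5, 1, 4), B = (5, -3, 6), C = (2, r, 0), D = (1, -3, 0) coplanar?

Normal to plane ABD: n = (24, -8, -16); plane equation n·P = 48.
Requiring n·C = 48: (-8)r + (48) = 48.
So r = 0.

0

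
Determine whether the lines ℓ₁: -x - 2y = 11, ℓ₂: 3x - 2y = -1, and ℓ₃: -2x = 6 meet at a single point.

Yes

Intersecting ℓ₁ and ℓ₂: solving the 2×2 system gives (x, y) = (-3, -4).
Substitute into ℓ₃: (-2)(-3) + (0)(-4) = 6.
This equals 6, so (-3, -4) lies on all three lines and they are concurrent.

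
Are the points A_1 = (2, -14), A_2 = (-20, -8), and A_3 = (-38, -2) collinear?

No

A_1A_2 = (-22, 6), A_1A_3 = (-40, 12).
If collinear, A_1A_3 would be a scalar multiple of A_1A_2. But (-22)·(12) ≠ (6)·(-40) (difference -24), so they are not parallel; the points are not collinear.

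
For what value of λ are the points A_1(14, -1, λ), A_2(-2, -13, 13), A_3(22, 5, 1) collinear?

5

Direction A_2A_3 = (24, 18, -12). From the x-coordinate of A_1, the parameter along the line is τ = (14 − (-2))/24 = 2/3.
Then λ = 13 + 2/3·(-12) = 5.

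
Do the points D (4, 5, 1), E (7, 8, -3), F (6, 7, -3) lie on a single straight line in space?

No

DE = (3, 3, -4), DF = (2, 2, -4).
Comparing components 2 and 3: (3)(-4) − (-4)(2) = -4 ≠ 0, so DE and DF are not parallel and the points are not collinear.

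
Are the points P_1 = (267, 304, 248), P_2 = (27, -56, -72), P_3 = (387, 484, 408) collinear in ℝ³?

P_1P_2 = (-240, -360, -320), P_1P_3 = (120, 180, 160).
Each component of P_1P_3 is -1/2 times the corresponding component of P_1P_2, so P_1P_3 = -1/2·P_1P_2 and the points are collinear.

Yes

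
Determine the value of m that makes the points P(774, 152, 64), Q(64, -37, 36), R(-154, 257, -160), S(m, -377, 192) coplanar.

-74

Coplanarity ⇔ det[PQ; PR; PS] = 0.
Expanding, this is linear in m: (45276)m + (3350424) = 0.
So m = -74.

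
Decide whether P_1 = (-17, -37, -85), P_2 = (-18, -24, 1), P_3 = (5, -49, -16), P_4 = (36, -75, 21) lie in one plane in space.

No

A normal to the plane through P_1, P_2, P_3 is n = P_1P_2 × P_1P_3 = (1929, 1961, -274).
The plane has equation n·P = -82060. For P_4: n·P_4 = -83385.
-83385 ≠ -82060, so P_4 is off the plane.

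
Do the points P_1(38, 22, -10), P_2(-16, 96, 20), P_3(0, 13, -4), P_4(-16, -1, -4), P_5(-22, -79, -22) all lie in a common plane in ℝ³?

Yes

The plane through P_1, P_2, P_3 has normal n = P_1P_2 × P_1P_3 = (714, -816, 3298) and equation n·P = -23800.
Checking the remaining points: n·P_4 = -23800, n·P_5 = -23800.
All equal -23800, so all 5 points lie in one plane.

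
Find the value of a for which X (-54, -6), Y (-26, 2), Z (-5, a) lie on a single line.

The three points are collinear iff det[XY; XZ] = 0.
This determinant is linear in a: (28)a + (-224) = 0, so a = 8.

8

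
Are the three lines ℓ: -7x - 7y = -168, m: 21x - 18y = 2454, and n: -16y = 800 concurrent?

Intersecting ℓ and m: solving the 2×2 system gives (x, y) = (74, -50).
Substitute into n: (0)(74) + (-16)(-50) = 800.
This equals 800, so (74, -50) lies on all three lines and they are concurrent.

Yes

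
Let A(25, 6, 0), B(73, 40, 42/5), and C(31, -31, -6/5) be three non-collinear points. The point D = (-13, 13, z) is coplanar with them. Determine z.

-24/5

The plane through A, B, C has equation 270x + 108y − 1980z = 7398.
Substituting D: (-1980)z + (-2106) = 7398, so z = -24/5.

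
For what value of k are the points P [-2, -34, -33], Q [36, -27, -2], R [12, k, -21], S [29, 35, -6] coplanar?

-10

Coplanarity ⇔ det[PQ; PR; PS] = 0.
Expanding, this is linear in k: (65)k + (650) = 0.
So k = -10.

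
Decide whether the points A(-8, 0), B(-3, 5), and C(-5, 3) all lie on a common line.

Yes

AB = (5, 5), AC = (3, 3).
det[AB; AC] = (5)(3) − (5)(3) = 0.
The determinant is zero, so the points are collinear.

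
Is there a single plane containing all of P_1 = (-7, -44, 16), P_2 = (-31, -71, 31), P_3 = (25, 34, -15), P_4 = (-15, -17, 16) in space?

No

The four points are coplanar iff the 3×3 determinant with rows P_1P_2, P_1P_3, P_1P_4 is zero.
Rows: (-24, -27, 15), (32, 78, -31), (-8, 27, 0).
Expanding along the first row: (-24)(837) − (-27)(-248) + (15)(1488) = -4464.
Nonzero ⇒ not coplanar.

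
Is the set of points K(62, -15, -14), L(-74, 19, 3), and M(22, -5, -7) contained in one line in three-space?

No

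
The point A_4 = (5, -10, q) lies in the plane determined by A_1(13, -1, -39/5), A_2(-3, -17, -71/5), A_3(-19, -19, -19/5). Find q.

-61/5

The plane through A_1, A_2, A_3 has equation −(896/5)x + (1344/5)y − 224z = -4256/5.
Substituting A_4: (-224)q + (-3584) = -4256/5, so q = -61/5.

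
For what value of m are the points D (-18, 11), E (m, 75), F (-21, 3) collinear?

The three points are collinear iff det[DE; DF] = 0.
This determinant is linear in m: (-8)m + (48) = 0, so m = 6.

6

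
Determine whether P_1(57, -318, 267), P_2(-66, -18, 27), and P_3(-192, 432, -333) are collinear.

No

P_1P_2 = (-123, 300, -240), P_1P_3 = (-249, 750, -600).
Comparing components 3 and 1: (-240)(-249) − (-123)(-600) = -14040 ≠ 0, so P_1P_2 and P_1P_3 are not parallel and the points are not collinear.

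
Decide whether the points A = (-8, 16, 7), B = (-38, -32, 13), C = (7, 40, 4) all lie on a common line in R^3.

AB = (-30, -48, 6), AC = (15, 24, -3).
AB × AC = (0, 0, 0).
The cross product vanishes, so the three points are collinear.

Yes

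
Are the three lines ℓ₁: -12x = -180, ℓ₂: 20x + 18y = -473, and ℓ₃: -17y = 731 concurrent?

Lines aᵢx + bᵢy = cᵢ with pairwise distinct directions are concurrent exactly when det[aᵢ bᵢ cᵢ] = 0.
Here the determinant is -204.
Nonzero, so no common point exists.

No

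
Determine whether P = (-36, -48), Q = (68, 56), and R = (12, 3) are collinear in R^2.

No

PQ = (104, 104), PR = (48, 51).
det[PQ; PR] = (104)(51) − (104)(48) = 312.
The determinant is nonzero, so they are not collinear.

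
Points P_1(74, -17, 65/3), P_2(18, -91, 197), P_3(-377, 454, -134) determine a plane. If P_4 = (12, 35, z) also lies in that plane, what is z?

19

A normal to the plane is n = P_1P_2 × P_1P_3 = (-213188/3, -263378/3, -59750).
P_4 lies in the plane iff n · P_1P_4 = 0.
This gives (-59750)z + (1135250) = 0, so z = 19.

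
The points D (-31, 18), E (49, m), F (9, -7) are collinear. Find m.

The three points are collinear iff det[DE; DF] = 0.
This determinant is linear in m: (-40)m + (-1280) = 0, so m = -32.

-32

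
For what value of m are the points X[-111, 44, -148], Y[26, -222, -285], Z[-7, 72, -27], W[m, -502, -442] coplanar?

Normal to plane XYZ: n = (-28350, -30825, 31500); plane equation n·P = -2871450.
Requiring n·W = -2871450: (-28350)m + (1551150) = -2871450.
So m = 156.

156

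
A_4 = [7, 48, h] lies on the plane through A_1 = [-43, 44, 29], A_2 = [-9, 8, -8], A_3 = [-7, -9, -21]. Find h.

The plane through A_1, A_2, A_3 has equation −161x + 368y − 506z = 8441.
Substituting A_4: (-506)h + (16537) = 8441, so h = 16.

16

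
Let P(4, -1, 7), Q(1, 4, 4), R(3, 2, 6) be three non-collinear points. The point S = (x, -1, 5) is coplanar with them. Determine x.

2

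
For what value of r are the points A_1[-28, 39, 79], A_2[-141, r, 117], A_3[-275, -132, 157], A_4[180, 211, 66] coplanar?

Coplanarity ⇔ det[A_1A_2; A_1A_3; A_1A_4] = 0.
Expanding, this is linear in r: (13013)r + (494494) = 0.
So r = -38.

-38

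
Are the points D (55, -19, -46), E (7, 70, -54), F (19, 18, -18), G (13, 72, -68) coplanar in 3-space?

The four points are coplanar iff the 3×3 determinant with rows DE, DF, DG is zero.
Rows: (-48, 89, -8), (-36, 37, 28), (-42, 91, -22).
Expanding along the first row: (-48)(-3362) − (89)(1968) + (-8)(-1722) = 0.
Zero determinant ⇒ coplanar.

Yes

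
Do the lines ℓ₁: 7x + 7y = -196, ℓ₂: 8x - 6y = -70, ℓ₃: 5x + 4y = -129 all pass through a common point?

Intersecting ℓ₁ and ℓ₂: solving the 2×2 system gives (x, y) = (-17, -11).
Substitute into ℓ₃: (5)(-17) + (4)(-11) = -129.
This equals -129, so (-17, -11) lies on all three lines and they are concurrent.

Yes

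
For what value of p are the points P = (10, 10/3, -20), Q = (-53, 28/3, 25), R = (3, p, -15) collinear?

4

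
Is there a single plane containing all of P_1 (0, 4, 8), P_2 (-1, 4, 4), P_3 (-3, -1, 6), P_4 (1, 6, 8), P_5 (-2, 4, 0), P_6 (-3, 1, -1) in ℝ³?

No

The plane through P_1, P_2, P_3 has normal n = P_1P_2 × P_1P_3 = (-20, 10, 5) and equation n·P = 80.
Checking the remaining points: n·P_4 = 80, n·P_5 = 80, n·P_6 = 65.
Since n·P_6 = 65 ≠ 80, P_6 is off the plane and the points are not all coplanar.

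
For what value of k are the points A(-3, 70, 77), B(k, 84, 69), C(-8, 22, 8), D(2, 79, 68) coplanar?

11/3

Normal to plane ACD: n = (1053, -390, 195); plane equation n·P = -15444.
Requiring n·B = -15444: (1053)k + (-19305) = -15444.
So k = 11/3.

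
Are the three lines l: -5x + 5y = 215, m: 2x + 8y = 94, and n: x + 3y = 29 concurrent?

Intersecting l and m: solving the 2×2 system gives (x, y) = (-25, 18).
Substitute into n: (1)(-25) + (3)(18) = 29.
This equals 29, so (-25, 18) lies on all three lines and they are concurrent.

Yes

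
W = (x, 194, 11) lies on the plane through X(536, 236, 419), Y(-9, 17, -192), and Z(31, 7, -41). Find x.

326

The plane through X, Y, Z has equation −39179x + 57855y + 14210z = -1392174.
Substituting W: (-39179)x + (11380180) = -1392174, so x = 326.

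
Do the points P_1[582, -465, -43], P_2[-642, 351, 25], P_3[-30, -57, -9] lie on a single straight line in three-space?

P_1P_2 = (-1224, 816, 68), P_1P_3 = (-612, 408, 34).
Each component of P_1P_3 is 1/2 times the corresponding component of P_1P_2, so P_1P_3 = 1/2·P_1P_2 and the points are collinear.

Yes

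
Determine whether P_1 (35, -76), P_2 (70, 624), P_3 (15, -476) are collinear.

P_1P_2 = (35, 700), P_1P_3 = (-20, -400).
Twice the signed area of △P_1P_2P_3 is (35)(-400) − (700)(-20) = 0.
The triangle is degenerate (zero area), so the points are collinear.

Yes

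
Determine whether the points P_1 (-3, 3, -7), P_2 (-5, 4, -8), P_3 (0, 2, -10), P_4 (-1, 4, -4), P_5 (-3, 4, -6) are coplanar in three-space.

The plane through P_1, P_2, P_3 has normal n = P_1P_2 × P_1P_3 = (-4, -9, -1) and equation n·P = -8.
Checking the remaining points: n·P_4 = -28, n·P_5 = -18.
Since n·P_4 = -28 ≠ -8, P_4 is off the plane and the points are not all coplanar.

No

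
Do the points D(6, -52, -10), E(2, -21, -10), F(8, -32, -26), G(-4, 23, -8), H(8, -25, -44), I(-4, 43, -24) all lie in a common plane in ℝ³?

The plane through D, E, F has normal n = DE × DF = (-496, -64, -142) and equation n·P = 1772.
Checking the remaining points: n·G = 1648, n·H = 3880, n·I = 2640.
Since n·G = 1648 ≠ 1772, G is off the plane and the points are not all coplanar.

No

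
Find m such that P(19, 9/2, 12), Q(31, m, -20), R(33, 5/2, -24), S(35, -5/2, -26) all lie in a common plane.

9/2

Normal to plane PRS: n = (-176, -44, -66); plane equation n·X = -4334.
Requiring n·Q = -4334: (-44)m + (-4136) = -4334.
So m = 9/2.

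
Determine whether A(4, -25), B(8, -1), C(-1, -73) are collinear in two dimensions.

No

AB = (4, 24), AC = (-5, -48).
Twice the signed area of △ABC is (4)(-48) − (24)(-5) = -72.
The area is nonzero, so the three points are not collinear.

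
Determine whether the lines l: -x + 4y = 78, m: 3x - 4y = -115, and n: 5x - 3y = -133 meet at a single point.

Lines aᵢx + bᵢy = cᵢ with pairwise distinct directions are concurrent exactly when det[aᵢ bᵢ cᵢ] = 0.
Here the determinant is -33.
Nonzero, so no common point exists.

No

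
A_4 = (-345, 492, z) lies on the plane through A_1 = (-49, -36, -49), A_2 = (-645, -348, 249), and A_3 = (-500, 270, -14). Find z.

A normal to the plane is n = A_1A_2 × A_1A_3 = (-102108, -113538, -323088).
A_4 lies in the plane iff n · A_1A_4 = 0.
This gives (-323088)z + (-45555408) = 0, so z = -141.

-141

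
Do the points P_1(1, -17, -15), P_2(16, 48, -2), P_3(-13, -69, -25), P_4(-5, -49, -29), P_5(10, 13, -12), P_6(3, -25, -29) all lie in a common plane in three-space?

No

The plane through P_1, P_2, P_3 has normal n = P_1P_2 × P_1P_3 = (26, -32, 130) and equation n·P = -1380.
Checking the remaining points: n·P_4 = -2332, n·P_5 = -1716, n·P_6 = -2892.
Since n·P_4 = -2332 ≠ -1380, P_4 is off the plane and the points are not all coplanar.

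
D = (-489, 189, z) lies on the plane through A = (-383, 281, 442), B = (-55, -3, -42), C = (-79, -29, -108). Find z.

A normal to the plane is n = AB × AC = (6160, 33264, -15344).
D lies in the plane iff n · AD = 0.
This gives (-15344)z + (3068800) = 0, so z = 200.

200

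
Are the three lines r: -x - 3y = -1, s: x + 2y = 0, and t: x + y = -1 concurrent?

Yes

The three lines meet at one point iff the augmented coefficient matrix [aᵢ bᵢ cᵢ] has rank < 3, i.e. its determinant vanishes.
Here the determinant is 0.
It vanishes, so the lines are concurrent at (-2, 1).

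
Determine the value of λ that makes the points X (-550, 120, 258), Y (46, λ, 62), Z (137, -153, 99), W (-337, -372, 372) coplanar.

Coplanarity ⇔ det[XY; XZ; XW] = 0.
Expanding, this is linear in λ: (-112185)λ + (3141180) = 0.
So λ = 28.

28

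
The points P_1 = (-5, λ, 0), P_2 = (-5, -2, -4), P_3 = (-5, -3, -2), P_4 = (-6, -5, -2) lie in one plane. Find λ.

-4

The points are coplanar iff P_1P_2 · (P_1P_3 × P_1P_4) = 0.
Expanding, this is linear in λ: (2)λ + (8) = 0.
So λ = -4.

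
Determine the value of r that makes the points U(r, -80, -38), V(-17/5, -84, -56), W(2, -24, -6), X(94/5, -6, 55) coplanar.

Coplanarity ⇔ det[UV; UW; UX] = 0.
Expanding, this is linear in r: (-2760)r + (4968) = 0.
So r = 9/5.

9/5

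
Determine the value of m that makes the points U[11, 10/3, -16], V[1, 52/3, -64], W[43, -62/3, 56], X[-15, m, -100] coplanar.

Normal to plane UVW: n = (-144, -816, -208); plane equation n·P = -976.
Requiring n·X = -976: (-816)m + (22960) = -976.
So m = 88/3.

88/3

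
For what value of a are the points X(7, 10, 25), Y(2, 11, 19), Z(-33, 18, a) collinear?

-23

Direction XY = (-5, 1, -6). From the x-coordinate of Z, the parameter along the line is τ = (-33 − 7)/(-5) = 8.
Then a = 25 + 8·(-6) = -23.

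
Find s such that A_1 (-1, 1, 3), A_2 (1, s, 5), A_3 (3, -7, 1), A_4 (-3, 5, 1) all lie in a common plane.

Coplanarity ⇔ det[A_1A_2; A_1A_3; A_1A_4] = 0.
Expanding, this is linear in s: (12)s + (36) = 0.
So s = -3.

-3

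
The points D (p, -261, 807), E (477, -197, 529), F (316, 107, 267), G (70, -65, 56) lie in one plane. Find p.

720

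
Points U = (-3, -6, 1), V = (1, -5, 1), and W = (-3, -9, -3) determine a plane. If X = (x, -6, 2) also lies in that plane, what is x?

The plane through U, V, W has equation −4x + 16y − 12z = -96.
Substituting X: (-4)x + (-120) = -96, so x = -6.

-6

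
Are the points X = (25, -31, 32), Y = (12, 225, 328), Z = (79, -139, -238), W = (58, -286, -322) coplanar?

No

With X as base: XY = (-13, 256, 296), XZ = (54, -108, -270), XW = (33, -255, -354).
XZ × XW = (-30618, 10206, -10206).
XY · (XZ × XW) = -10206.
Since -10206 ≠ 0, the four points are not coplanar.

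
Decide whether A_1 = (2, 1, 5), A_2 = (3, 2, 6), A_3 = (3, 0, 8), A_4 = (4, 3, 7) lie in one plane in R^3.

Yes

A normal to the plane through A_1, A_2, A_3 is n = A_1A_2 × A_1A_3 = (4, -2, -2).
The plane has equation n·P = -4. For A_4: n·A_4 = -4.
Equal, so A_4 lies in the plane and all four are coplanar.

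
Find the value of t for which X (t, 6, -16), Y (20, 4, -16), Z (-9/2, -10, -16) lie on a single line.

Direction YZ = (-49/2, -14, 0). From the y-coordinate of X, the parameter along the line is τ = (6 − 4)/(-14) = -1/7.
Then t = 20 + (-1/7)·(-49/2) = 47/2.

47/2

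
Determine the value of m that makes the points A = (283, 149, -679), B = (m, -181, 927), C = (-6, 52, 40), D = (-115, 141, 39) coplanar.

Normal to plane ACD: n = (-63894, -78660, -36294); plane equation n·P = -5158716.
Requiring n·B = -5158716: (-63894)m + (-19407078) = -5158716.
So m = -223.

-223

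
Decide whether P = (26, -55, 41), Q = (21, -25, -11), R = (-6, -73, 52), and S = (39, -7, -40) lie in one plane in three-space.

The four points are coplanar iff the 3×3 determinant with rows PQ, PR, PS is zero.
Rows: (-5, 30, -52), (-32, -18, 11), (13, 48, -81).
Expanding along the first row: (-5)(930) − (30)(2449) + (-52)(-1302) = -10416.
Nonzero ⇒ not coplanar.

No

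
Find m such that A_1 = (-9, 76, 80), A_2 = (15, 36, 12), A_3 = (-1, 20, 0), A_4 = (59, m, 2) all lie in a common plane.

48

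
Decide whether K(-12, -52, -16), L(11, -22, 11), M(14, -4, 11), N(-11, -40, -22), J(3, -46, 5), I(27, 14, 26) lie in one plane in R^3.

The plane through K, L, M has normal n = KL × KM = (-486, 81, 324) and equation n·P = -3564.
Checking the remaining points: n·N = -5022, n·J = -3564, n·I = -3564.
Since n·N = -5022 ≠ -3564, N is off the plane and the points are not all coplanar.

No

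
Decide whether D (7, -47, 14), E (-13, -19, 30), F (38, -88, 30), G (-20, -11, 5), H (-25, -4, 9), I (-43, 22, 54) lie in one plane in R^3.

The plane through D, E, F has normal n = DE × DF = (1104, 816, -48) and equation n·P = -31296.
Checking the remaining points: n·G = -31296, n·H = -31296, n·I = -32112.
Since n·I = -32112 ≠ -31296, I is off the plane and the points are not all coplanar.

No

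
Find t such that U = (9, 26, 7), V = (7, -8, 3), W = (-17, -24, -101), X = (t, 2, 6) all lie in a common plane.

8

Normal to plane UVW: n = (3472, -112, -784); plane equation n·P = 22848.
Requiring n·X = 22848: (3472)t + (-4928) = 22848.
So t = 8.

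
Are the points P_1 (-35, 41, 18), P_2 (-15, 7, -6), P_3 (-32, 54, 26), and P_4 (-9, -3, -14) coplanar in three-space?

With P_1 as base: P_1P_2 = (20, -34, -24), P_1P_3 = (3, 13, 8), P_1P_4 = (26, -44, -32).
P_1P_3 × P_1P_4 = (-64, 304, -470).
P_1P_2 · (P_1P_3 × P_1P_4) = -336.
Since -336 ≠ 0, the four points are not coplanar.

No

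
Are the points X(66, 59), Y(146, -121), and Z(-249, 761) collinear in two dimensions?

No

XY = (80, -180), XZ = (-315, 702).
Twice the signed area of △XYZ is (80)(702) − (-180)(-315) = -540.
The area is nonzero, so the three points are not collinear.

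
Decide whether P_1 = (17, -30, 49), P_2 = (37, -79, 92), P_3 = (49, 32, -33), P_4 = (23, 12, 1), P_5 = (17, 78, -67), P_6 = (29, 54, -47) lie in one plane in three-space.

The plane through P_1, P_2, P_3 has normal n = P_1P_2 × P_1P_3 = (1352, 3016, 2808) and equation n·P = 70096.
Checking the remaining points: n·P_4 = 70096, n·P_5 = 70096, n·P_6 = 70096.
All equal 70096, so all 6 points lie in one plane.

Yes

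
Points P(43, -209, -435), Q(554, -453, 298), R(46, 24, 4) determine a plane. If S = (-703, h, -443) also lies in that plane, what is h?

Coplanarity requires PQ · (PR × PS) = 0.
PQ = (511, -244, 733), PR = (3, 233, 439); the triple product is linear in h with coefficient -222130 and constant term 159933600.
Setting it to zero: h = 720.

720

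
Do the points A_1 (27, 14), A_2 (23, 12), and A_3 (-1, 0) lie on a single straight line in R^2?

A_1A_2 = (-4, -2), A_1A_3 = (-28, -14).
Twice the signed area of △A_1A_2A_3 is (-4)(-14) − (-2)(-28) = 0.
The triangle is degenerate (zero area), so the points are collinear.

Yes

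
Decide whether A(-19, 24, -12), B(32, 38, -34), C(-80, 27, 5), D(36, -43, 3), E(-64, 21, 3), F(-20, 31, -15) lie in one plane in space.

Yes

The plane through A, B, C has normal n = AB × AC = (304, 475, 1007) and equation n·P = -6460.
Checking the remaining points: n·D = -6460, n·E = -6460, n·F = -6460.
All equal -6460, so all 6 points lie in one plane.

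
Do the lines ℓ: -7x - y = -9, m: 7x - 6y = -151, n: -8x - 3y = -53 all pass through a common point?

No

Intersecting ℓ and m: solving the 2×2 system gives (x, y) = (-97/49, 160/7).
Substitute into n: (-8)(-97/49) + (-3)(160/7) = -2584/49.
But n requires -53 ≠ -2584/49, so the three lines have no common point.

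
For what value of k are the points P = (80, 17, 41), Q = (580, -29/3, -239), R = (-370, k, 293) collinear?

41

Direction PQ = (500, -80/3, -280). From the x-coordinate of R, the parameter along the line is τ = (-370 − 80)/500 = -9/10.
Then k = 17 + (-9/10)·(-80/3) = 41.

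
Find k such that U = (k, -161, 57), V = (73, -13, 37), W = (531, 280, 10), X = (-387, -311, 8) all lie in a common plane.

The points are coplanar iff UV · (UW × UX) = 0.
Expanding, this is linear in k: (16543)k + (2630337) = 0.
So k = -159.

-159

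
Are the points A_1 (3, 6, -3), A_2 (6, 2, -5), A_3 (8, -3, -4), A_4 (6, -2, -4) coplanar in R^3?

No

A normal to the plane through A_1, A_2, A_3 is n = A_1A_2 × A_1A_3 = (-14, -7, -7).
The plane has equation n·P = -63. For A_4: n·A_4 = -42.
-42 ≠ -63, so A_4 is off the plane.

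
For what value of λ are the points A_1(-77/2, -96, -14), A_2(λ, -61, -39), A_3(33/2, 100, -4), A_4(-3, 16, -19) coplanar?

-37/2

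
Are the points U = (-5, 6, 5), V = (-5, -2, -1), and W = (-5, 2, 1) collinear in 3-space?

UV = (0, -8, -6), UW = (0, -4, -4).
Comparing components 2 and 3: (-8)(-4) − (-6)(-4) = 8 ≠ 0, so UV and UW are not parallel and the points are not collinear.

No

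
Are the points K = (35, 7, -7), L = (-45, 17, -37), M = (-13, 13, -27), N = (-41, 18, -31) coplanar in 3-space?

With K as base: KL = (-80, 10, -30), KM = (-48, 6, -20), KN = (-76, 11, -24).
KM × KN = (76, 368, -72).
KL · (KM × KN) = -240.
Since -240 ≠ 0, the four points are not coplanar.

No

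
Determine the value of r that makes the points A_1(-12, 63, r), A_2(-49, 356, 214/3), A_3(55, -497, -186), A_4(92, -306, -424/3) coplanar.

-52/3

Coplanarity ⇔ det[A_1A_2; A_1A_3; A_1A_4] = 0.
Expanding, this is linear in r: (-51425)r + (-2674100/3) = 0.
So r = -52/3.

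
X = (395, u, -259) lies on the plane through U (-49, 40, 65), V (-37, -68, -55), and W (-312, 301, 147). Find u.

-554

Coplanarity requires UV · (UW × UX) = 0.
UV = (12, -108, -120), UW = (-263, 261, 82); the triple product is linear in u with coefficient 30576 and constant term 16939104.
Setting it to zero: u = -554.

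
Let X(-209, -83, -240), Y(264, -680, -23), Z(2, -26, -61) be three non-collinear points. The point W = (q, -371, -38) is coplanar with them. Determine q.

A normal to the plane is n = XY × XZ = (-119232, -38880, 152928).
W lies in the plane iff n · XW = 0.
This gives (-119232)q + (17169408) = 0, so q = 144.

144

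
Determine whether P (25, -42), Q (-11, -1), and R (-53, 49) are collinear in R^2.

PQ = (-36, 41), PR = (-78, 91).
If collinear, PR would be a scalar multiple of PQ. But (-36)·(91) ≠ (41)·(-78) (difference -78), so they are not parallel; the points are not collinear.

No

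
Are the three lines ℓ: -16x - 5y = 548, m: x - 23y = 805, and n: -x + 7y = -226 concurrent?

No

The three lines meet at one point iff the augmented coefficient matrix [aᵢ bᵢ cᵢ] has rank < 3, i.e. its determinant vanishes.
Here the determinant is 1119.
Nonzero, so no common point exists.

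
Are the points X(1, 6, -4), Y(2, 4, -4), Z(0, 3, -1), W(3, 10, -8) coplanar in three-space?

No

A normal to the plane through X, Y, Z is n = XY × XZ = (-6, -3, -5).
The plane has equation n·P = -4. For W: n·W = -8.
-8 ≠ -4, so W is off the plane.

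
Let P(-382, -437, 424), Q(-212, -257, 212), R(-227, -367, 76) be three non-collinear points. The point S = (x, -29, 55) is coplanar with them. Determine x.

Coplanarity requires PQ · (PR × PS) = 0.
PQ = (170, 180, -212), PR = (155, 70, -348); the triple product is linear in x with coefficient -47800 and constant term -1625200.
Setting it to zero: x = -34.

-34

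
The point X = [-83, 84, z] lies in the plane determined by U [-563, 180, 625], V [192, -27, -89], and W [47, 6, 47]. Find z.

177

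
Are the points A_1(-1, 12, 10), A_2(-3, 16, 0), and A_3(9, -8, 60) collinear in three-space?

Yes

A_1A_2 = (-2, 4, -10), A_1A_3 = (10, -20, 50).
A_1A_2 × A_1A_3 = (0, 0, 0).
The cross product vanishes, so the three points are collinear.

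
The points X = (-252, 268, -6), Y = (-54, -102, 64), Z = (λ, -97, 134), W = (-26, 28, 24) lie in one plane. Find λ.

Normal to plane XYW: n = (5700, 9880, 36100); plane equation n·P = 994840.
Requiring n·Z = 994840: (5700)λ + (3879040) = 994840.
So λ = -506.

-506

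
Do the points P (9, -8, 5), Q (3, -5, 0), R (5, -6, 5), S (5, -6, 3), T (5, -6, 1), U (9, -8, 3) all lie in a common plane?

Yes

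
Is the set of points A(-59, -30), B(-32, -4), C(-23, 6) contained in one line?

No

AB = (27, 26), AC = (36, 36).
Twice the signed area of △ABC is (27)(36) − (26)(36) = 36.
The area is nonzero, so the three points are not collinear.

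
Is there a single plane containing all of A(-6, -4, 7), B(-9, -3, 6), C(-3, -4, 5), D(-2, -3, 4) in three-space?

No

A normal to the plane through A, B, C is n = AB × AC = (-2, -9, -3).
The plane has equation n·P = 27. For D: n·D = 19.
19 ≠ 27, so D is off the plane.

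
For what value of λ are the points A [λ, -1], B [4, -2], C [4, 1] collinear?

Collinearity: (A − B) must be parallel to (C − B) = (0, 3).
Cross-multiplying the components: (λ − 4)·(3) = (1)·(0).
Solving gives λ = 4.

4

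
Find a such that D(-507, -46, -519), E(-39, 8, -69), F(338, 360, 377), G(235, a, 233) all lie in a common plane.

The points are coplanar iff DE · (DF × DG) = 0.
Expanding, this is linear in a: (-39078)a + (7112196) = 0.
So a = 182.

182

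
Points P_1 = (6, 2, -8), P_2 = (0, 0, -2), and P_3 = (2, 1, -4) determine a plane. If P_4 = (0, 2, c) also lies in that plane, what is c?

-2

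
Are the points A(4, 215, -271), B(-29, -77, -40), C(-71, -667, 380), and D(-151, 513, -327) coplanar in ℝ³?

No

A normal to the plane through A, B, C is n = AB × AC = (13650, 4158, 7206).
The plane has equation n·P = -1004256. For D: n·D = -2284458.
-2284458 ≠ -1004256, so D is off the plane.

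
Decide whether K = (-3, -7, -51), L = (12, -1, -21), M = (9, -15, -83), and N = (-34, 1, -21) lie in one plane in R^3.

The four points are coplanar iff the 3×3 determinant with rows KL, KM, KN is zero.
Rows: (15, 6, 30), (12, -8, -32), (-31, 8, 30).
Expanding along the first row: (15)(16) − (6)(-632) + (30)(-152) = -528.
Nonzero ⇒ not coplanar.

No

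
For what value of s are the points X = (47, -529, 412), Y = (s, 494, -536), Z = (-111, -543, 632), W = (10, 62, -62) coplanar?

The points are coplanar iff XY · (XZ × XW) = 0.
Expanding, this is linear in s: (-123384)s + (9870720) = 0.
So s = 80.

80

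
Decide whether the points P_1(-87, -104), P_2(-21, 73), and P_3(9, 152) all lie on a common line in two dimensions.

No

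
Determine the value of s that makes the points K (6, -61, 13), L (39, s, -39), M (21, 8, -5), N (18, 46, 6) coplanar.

Normal to plane KMN: n = (1443, -111, 777); plane equation n·P = 25530.
Requiring n·L = 25530: (-111)s + (25974) = 25530.
So s = 4.

4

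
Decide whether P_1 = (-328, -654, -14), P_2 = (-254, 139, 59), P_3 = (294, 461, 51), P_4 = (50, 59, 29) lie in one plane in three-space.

Yes

The four points are coplanar iff the 3×3 determinant with rows P_1P_2, P_1P_3, P_1P_4 is zero.
Rows: (74, 793, 73), (622, 1115, 65), (378, 713, 43).
Expanding along the first row: (74)(1600) − (793)(2176) + (73)(22016) = 0.
Zero determinant ⇒ coplanar.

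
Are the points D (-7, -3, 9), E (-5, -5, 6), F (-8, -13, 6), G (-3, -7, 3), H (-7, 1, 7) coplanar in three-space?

The plane through D, E, F has normal n = DE × DF = (-24, 9, -22) and equation n·P = -57.
Checking the remaining points: n·G = -57, n·H = 23.
Since n·H = 23 ≠ -57, H is off the plane and the points are not all coplanar.

No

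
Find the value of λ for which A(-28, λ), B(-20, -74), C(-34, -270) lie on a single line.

-186

The three points are collinear iff det[AB; AC] = 0.
This determinant is linear in λ: (-14)λ + (-2604) = 0, so λ = -186.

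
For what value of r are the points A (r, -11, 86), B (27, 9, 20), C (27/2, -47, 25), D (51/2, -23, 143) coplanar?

51/2

Coplanarity ⇔ det[AB; AC; AD] = 0.
Expanding, this is linear in r: (6728)r + (-171564) = 0.
So r = 51/2.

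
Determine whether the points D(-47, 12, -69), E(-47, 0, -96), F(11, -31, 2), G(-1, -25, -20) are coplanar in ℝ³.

A normal to the plane through D, E, F is n = DE × DF = (-2013, -1566, 696).
The plane has equation n·P = 27795. For G: n·G = 27243.
27243 ≠ 27795, so G is off the plane.

No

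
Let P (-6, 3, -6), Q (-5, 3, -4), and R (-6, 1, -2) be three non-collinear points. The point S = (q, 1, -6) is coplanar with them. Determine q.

A normal to the plane is n = PQ × PR = (4, -4, -2).
S lies in the plane iff n · PS = 0.
This gives (4)q + (32) = 0, so q = -8.

-8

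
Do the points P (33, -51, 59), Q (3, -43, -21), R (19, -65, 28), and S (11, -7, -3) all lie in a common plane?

With P as base: PQ = (-30, 8, -80), PR = (-14, -14, -31), PS = (-22, 44, -62).
PR × PS = (2232, -186, -924).
PQ · (PR × PS) = 5472.
Since 5472 ≠ 0, the four points are not coplanar.

No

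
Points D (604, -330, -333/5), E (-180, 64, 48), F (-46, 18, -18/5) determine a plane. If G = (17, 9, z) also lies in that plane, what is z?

Coplanarity requires DE · (DF × DG) = 0.
DE = (-784, 394, 573/5), DF = (-650, 348, 63); the triple product is linear in z with coefficient -16732 and constant term -3915288/5.
Setting it to zero: z = -234/5.

-234/5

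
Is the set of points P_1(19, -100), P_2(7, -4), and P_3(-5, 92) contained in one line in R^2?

Yes

P_1P_2 = (-12, 96), P_1P_3 = (-24, 192).
Twice the signed area of △P_1P_2P_3 is (-12)(192) − (96)(-24) = 0.
The triangle is degenerate (zero area), so the points are collinear.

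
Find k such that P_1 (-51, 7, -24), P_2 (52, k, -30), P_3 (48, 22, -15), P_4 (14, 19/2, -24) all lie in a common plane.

7/2

Normal to plane P_1P_3P_4: n = (-45/2, 585, -1455/2); plane equation n·P = 45405/2.
Requiring n·P_2 = 45405/2: (585)k + (20655) = 45405/2.
So k = 7/2.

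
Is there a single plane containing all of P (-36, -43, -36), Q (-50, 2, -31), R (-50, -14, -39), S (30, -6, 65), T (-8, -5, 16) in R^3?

The plane through P, Q, R has normal n = PQ × PR = (-280, -112, 224) and equation n·X = 6832.
Checking the remaining points: n·S = 6832, n·T = 6384.
Since n·T = 6384 ≠ 6832, T is off the plane and the points are not all coplanar.

No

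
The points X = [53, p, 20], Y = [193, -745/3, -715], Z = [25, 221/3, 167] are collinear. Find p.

20

Direction YZ = (-168, 322, 882). From the x-coordinate of X, the parameter along the line is τ = (53 − 193)/(-168) = 5/6.
Then p = (-745/3) + 5/6·(322) = 20.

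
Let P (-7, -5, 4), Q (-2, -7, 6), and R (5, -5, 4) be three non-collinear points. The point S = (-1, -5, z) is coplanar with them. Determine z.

4

A normal to the plane is n = PQ × PR = (0, 24, 24).
S lies in the plane iff n · PS = 0.
This gives (24)z + (-96) = 0, so z = 4.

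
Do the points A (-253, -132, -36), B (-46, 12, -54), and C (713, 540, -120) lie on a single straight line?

Yes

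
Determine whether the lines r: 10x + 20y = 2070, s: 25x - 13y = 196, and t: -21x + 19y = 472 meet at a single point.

Intersecting r and s: solving the 2×2 system gives (x, y) = (3083/63, 4979/63).
Substitute into t: (-21)(3083/63) + (19)(4979/63) = 29858/63.
But t requires 472 ≠ 29858/63, so the three lines have no common point.

No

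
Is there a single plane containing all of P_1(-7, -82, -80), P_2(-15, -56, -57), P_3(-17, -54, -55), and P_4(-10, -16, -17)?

No

With P_1 as base: P_1P_2 = (-8, 26, 23), P_1P_3 = (-10, 28, 25), P_1P_4 = (-3, 66, 63).
P_1P_3 × P_1P_4 = (114, 555, -576).
P_1P_2 · (P_1P_3 × P_1P_4) = 270.
Since 270 ≠ 0, the four points are not coplanar.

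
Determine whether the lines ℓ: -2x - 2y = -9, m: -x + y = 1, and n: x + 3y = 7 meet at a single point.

No

Lines aᵢx + bᵢy = cᵢ with pairwise distinct directions are concurrent exactly when det[aᵢ bᵢ cᵢ] = 0.
Here the determinant is 12.
Nonzero, so no common point exists.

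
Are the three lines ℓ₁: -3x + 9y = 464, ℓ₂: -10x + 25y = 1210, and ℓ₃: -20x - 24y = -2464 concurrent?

No

Intersecting ℓ₁ and ℓ₂: solving the 2×2 system gives (x, y) = (142/3, 202/3).
Substitute into ℓ₃: (-20)(142/3) + (-24)(202/3) = -7688/3.
But ℓ₃ requires -2464 ≠ -7688/3, so the three lines have no common point.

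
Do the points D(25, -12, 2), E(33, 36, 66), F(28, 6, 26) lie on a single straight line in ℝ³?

DE = (8, 48, 64), DF = (3, 18, 24).
Each component of DF is 3/8 times the corresponding component of DE, so DF = 3/8·DE and the points are collinear.

Yes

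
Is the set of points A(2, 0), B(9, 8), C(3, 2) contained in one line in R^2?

AB = (7, 8), AC = (1, 2).
If collinear, AC would be a scalar multiple of AB. But (7)·(2) ≠ (8)·(1) (difference 6), so they are not parallel; the points are not collinear.

No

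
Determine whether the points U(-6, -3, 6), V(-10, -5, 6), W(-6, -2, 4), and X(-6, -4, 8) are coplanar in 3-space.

The four points are coplanar iff the 3×3 determinant with rows UV, UW, UX is zero.
Rows: (-4, -2, 0), (0, 1, -2), (0, -1, 2).
Expanding along the first row: (-4)(0) − (-2)(0) + (0)(0) = 0.
Zero determinant ⇒ coplanar.

Yes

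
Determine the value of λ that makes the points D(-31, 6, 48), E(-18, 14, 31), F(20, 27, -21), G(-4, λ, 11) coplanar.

The points are coplanar iff DE · (DF × DG) = 0.
Expanding, this is linear in λ: (30)λ + (-450) = 0.
So λ = 15.

15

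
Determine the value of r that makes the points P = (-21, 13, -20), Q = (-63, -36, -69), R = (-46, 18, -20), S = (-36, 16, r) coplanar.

-20

Coplanarity ⇔ det[PQ; PR; PS] = 0.
Expanding, this is linear in r: (-1435)r + (-28700) = 0.
So r = -20.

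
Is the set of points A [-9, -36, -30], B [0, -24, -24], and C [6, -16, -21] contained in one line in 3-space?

AB = (9, 12, 6), AC = (15, 20, 9).
AB × AC = (-12, 9, 0).
The cross product is nonzero, so the points do not lie on one line.

No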